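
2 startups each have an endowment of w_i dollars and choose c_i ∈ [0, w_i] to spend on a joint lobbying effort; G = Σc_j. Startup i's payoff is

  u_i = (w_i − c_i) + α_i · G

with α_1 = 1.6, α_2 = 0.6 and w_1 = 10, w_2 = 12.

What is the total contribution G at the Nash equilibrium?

∂u_i/∂c_i = α_i − 1, so startup i contributes w_i if α_i > 1, else 0.
α_i > 1 for i ∈ {1}; NE contributions (10, 0), G = 10.

10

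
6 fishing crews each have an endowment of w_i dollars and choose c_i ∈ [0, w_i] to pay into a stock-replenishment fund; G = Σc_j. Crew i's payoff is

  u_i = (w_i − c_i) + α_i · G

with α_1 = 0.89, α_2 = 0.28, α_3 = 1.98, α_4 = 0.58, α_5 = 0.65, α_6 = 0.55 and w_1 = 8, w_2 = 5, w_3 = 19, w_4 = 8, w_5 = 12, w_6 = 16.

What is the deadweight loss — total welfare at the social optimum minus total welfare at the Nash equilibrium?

∂u_i/∂c_i = α_i − 1, so crew i contributes w_i if α_i > 1, else 0.
α_i > 1 for i ∈ {3}; NE contributions (0, 0, 19, 0, 0, 0), G = 19.
W^NE = Σw_i − G^NE + (Σα_i)·G^NE = 68 + 3.93·19 = 142.67.
Planner: ∂(Σu_j)/∂c_i = Σα_j − 1 = 3.93 > 0, so everyone contributes w_i; G^SO = 68, W^SO = 68 + 3.93·68 = 335.24.
Deadweight loss = 192.57.

192.57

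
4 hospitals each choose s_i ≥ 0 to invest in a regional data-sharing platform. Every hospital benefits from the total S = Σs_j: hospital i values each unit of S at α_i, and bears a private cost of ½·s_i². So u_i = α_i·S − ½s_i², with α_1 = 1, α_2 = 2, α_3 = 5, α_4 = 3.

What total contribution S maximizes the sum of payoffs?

Planner FOC: ∂(Σu_j)/∂s_i = (Σα_j) − s_i = 0, so s_i^SO = Σα_j = 11 for every i; S^SO = 44.

44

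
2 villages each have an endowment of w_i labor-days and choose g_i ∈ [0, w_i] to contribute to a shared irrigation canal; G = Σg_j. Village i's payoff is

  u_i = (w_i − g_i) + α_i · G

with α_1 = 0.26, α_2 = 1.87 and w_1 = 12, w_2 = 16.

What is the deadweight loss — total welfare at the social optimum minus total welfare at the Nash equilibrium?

13.56

∂u_i/∂g_i = α_i − 1, so village i contributes w_i if α_i > 1, else 0.
α_i > 1 for i ∈ {2}; NE contributions (0, 16), G = 16.
W^NE = Σw_i − G^NE + (Σα_i)·G^NE = 28 + 1.13·16 = 46.08.
Planner: ∂(Σu_j)/∂g_i = Σα_j − 1 = 1.13 > 0, so everyone contributes w_i; G^SO = 28, W^SO = 28 + 1.13·28 = 59.64.
Deadweight loss = 13.56.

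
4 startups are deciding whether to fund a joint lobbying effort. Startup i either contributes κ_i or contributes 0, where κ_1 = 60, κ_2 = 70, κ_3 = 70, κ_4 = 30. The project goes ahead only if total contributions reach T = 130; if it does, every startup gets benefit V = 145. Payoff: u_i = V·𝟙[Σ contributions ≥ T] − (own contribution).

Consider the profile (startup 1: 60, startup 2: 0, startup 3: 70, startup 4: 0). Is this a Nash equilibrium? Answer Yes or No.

Yes

Total = 130 ≥ 130: provided.
Startup 1 (pledges 60, payoff 85): dropping to 0 → total 70, payoff 0. No gain.
Startup 2 (pledges 0, payoff 145): pledging 70 → total 200, payoff 75. No gain.
Startup 3 (pledges 70, payoff 75): dropping to 0 → total 60, payoff 0. No gain.
Startup 4 (pledges 0, payoff 145): pledging 30 → total 160, payoff 115. No gain.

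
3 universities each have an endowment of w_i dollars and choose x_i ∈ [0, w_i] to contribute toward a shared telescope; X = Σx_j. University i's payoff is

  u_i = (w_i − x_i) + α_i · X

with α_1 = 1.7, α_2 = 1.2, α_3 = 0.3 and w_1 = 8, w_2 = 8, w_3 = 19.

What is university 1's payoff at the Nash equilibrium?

27.2

∂u_i/∂x_i = α_i − 1, so university i contributes w_i if α_i > 1, else 0.
α_i > 1 for i ∈ {1, 2}; NE contributions (8, 8, 0), X = 16.
u_1 = (8 − 8) + 1.7·16 = 27.2.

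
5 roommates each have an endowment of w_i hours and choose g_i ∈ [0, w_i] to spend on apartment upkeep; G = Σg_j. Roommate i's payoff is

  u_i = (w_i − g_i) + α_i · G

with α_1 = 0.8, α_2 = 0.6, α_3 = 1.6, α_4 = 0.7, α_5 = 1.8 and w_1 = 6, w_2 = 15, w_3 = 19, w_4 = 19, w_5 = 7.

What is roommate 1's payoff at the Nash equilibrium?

∂u_i/∂g_i = α_i − 1, so roommate i contributes w_i if α_i > 1, else 0.
α_i > 1 for i ∈ {3, 5}; NE contributions (0, 0, 19, 0, 7), G = 26.
u_1 = (6 − 0) + 0.8·26 = 26.8.

26.8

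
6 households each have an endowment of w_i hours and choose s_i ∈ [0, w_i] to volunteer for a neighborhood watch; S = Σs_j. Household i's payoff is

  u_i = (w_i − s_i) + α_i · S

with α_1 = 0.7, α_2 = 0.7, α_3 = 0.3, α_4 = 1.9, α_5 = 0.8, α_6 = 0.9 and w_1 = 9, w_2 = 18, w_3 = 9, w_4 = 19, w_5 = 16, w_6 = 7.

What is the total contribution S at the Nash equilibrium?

19

∂u_i/∂s_i = α_i − 1, so household i contributes w_i if α_i > 1, else 0.
α_i > 1 for i ∈ {4}; NE contributions (0, 0, 0, 19, 0, 0), S = 19.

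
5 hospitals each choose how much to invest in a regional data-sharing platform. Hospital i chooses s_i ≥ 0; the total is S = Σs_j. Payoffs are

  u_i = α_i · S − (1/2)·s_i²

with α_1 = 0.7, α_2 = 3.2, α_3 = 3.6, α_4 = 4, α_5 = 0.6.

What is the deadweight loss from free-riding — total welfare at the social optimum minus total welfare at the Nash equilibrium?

Hospital i's FOC: ∂u_i/∂s_i = α_i − s_i = 0, so s_i* = α_i.
NE contributions = (0.7, 3.2, 3.6, 4, 0.6); S = 12.1.
W^NE = (Σα)·S − ½Σα_i² = 12.1² − ½·40.05 = 126.385.
Planner sets s_i = Σα_j = 12.1 for every i, so S^SO = 5·12.1 = 60.5.
W^SO = (Σα)·S^SO − ½·5·(Σα)² = (5/2)·12.1² = 366.025.
Deadweight loss = W^SO − W^NE = 239.64.

239.64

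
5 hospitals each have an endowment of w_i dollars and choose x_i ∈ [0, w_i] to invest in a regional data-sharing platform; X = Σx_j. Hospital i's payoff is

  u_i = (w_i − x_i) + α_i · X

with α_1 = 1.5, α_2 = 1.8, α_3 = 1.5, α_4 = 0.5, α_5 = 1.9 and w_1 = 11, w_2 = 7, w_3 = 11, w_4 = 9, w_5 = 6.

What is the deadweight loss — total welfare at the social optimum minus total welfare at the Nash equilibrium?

55.8

∂u_i/∂x_i = α_i − 1, so hospital i contributes w_i if α_i > 1, else 0.
α_i > 1 for i ∈ {1, 2, 3, 5}; NE contributions (11, 7, 11, 0, 6), X = 35.
W^NE = Σw_i − X^NE + (Σα_i)·X^NE = 44 + 6.2·35 = 261.
Planner: ∂(Σu_j)/∂x_i = Σα_j − 1 = 6.2 > 0, so everyone contributes w_i; X^SO = 44, W^SO = 44 + 6.2·44 = 316.8.
Deadweight loss = 55.8.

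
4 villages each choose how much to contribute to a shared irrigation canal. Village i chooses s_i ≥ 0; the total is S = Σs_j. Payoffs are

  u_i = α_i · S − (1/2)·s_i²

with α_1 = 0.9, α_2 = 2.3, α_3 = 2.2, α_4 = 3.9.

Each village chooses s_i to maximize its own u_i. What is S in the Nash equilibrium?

9.3

Village i's FOC: ∂u_i/∂s_i = α_i − s_i = 0, so s_i* = α_i.
NE contributions = (0.9, 2.3, 2.2, 3.9); S = 9.3.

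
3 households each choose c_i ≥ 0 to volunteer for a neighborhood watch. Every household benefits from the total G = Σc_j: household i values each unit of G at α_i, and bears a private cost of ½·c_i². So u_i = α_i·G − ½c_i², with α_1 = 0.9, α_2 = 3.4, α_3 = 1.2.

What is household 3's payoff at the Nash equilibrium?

Household i's FOC: ∂u_i/∂c_i = α_i − c_i = 0, so c_i* = α_i.
NE contributions = (0.9, 3.4, 1.2); G = 5.5.
u_3 = α_3·G − ½·(c_3)² = 1.2·5.5 − ½·1.2² = 5.88.

5.88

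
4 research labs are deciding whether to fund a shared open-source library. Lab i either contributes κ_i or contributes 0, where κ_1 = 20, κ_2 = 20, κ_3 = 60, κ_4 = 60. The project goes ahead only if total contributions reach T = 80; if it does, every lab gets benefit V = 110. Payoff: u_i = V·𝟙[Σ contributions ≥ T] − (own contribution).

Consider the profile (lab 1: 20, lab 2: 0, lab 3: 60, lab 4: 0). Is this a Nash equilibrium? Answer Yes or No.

Total = 80 ≥ 80: provided.
Lab 1 (pledges 20, payoff 90): dropping to 0 → total 60, payoff 0. No gain.
Lab 2 (pledges 0, payoff 110): pledging 20 → total 100, payoff 90. No gain.
Lab 3 (pledges 60, payoff 50): dropping to 0 → total 20, payoff 0. No gain.
Lab 4 (pledges 0, payoff 110): pledging 60 → total 140, payoff 50. No gain.

Yes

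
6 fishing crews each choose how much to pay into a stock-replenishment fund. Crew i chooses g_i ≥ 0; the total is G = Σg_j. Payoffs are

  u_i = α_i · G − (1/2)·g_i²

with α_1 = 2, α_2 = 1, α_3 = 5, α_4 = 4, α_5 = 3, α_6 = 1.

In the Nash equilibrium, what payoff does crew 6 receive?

Crew i's FOC: ∂u_i/∂g_i = α_i − g_i = 0, so g_i* = α_i.
NE contributions = (2, 1, 5, 4, 3, 1); G = 16.
u_6 = α_6·G − ½·(g_6)² = 1·16 − ½·1² = 15.5.

15.5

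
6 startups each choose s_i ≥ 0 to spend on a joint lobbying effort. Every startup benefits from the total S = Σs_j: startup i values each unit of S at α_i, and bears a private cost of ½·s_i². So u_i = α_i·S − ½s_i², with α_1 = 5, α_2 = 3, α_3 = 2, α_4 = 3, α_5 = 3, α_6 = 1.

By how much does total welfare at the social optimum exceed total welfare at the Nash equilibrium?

Startup i's FOC: ∂u_i/∂s_i = α_i − s_i = 0, so s_i* = α_i.
NE contributions = (5, 3, 2, 3, 3, 1); S = 17.
W^NE = (Σα)·S − ½Σα_i² = 17² − ½·57 = 260.5.
Planner sets s_i = Σα_j = 17 for every i, so S^SO = 6·17 = 102.
W^SO = (Σα)·S^SO − ½·6·(Σα)² = (6/2)·17² = 867.
Deadweight loss = W^SO − W^NE = 606.5.

606.5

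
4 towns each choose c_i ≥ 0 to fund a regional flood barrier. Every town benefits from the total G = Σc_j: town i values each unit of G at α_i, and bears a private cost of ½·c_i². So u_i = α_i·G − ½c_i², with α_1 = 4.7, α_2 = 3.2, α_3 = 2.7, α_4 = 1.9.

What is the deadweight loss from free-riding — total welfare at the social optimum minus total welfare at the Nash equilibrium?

Town i's FOC: ∂u_i/∂c_i = α_i − c_i = 0, so c_i* = α_i.
NE contributions = (4.7, 3.2, 2.7, 1.9); G = 12.5.
W^NE = (Σα)·G − ½Σα_i² = 12.5² − ½·43.23 = 134.635.
Planner sets c_i = Σα_j = 12.5 for every i, so G^SO = 4·12.5 = 50.
W^SO = (Σα)·G^SO − ½·4·(Σα)² = (4/2)·12.5² = 312.5.
Deadweight loss = W^SO − W^NE = 177.865.

177.865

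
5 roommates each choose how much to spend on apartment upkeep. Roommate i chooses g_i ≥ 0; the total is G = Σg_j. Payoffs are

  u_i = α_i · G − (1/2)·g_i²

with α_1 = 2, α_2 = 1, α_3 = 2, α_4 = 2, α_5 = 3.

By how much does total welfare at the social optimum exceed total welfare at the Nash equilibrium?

Roommate i's FOC: ∂u_i/∂g_i = α_i − g_i = 0, so g_i* = α_i.
NE contributions = (2, 1, 2, 2, 3); G = 10.
W^NE = (Σα)·G − ½Σα_i² = 10² − ½·22 = 89.
Planner sets g_i = Σα_j = 10 for every i, so G^SO = 5·10 = 50.
W^SO = (Σα)·G^SO − ½·5·(Σα)² = (5/2)·10² = 250.
Deadweight loss = W^SO − W^NE = 161.

161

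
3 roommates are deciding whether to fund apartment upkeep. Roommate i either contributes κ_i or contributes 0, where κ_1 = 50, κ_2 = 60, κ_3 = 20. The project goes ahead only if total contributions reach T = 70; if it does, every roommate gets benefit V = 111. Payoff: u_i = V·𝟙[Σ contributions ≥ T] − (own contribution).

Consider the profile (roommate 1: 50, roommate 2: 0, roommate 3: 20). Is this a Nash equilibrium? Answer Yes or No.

Total = 70 ≥ 70: provided.
Roommate 1 (pledges 50, payoff 61): dropping to 0 → total 20, payoff 0. No gain.
Roommate 2 (pledges 0, payoff 111): pledging 60 → total 130, payoff 51. No gain.
Roommate 3 (pledges 20, payoff 91): dropping to 0 → total 50, payoff 0. No gain.

Yes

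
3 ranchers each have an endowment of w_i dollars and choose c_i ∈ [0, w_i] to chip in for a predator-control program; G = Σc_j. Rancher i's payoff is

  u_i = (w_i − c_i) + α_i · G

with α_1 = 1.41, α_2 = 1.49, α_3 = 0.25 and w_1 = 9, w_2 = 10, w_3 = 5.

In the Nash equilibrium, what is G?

19

∂u_i/∂c_i = α_i − 1, so rancher i contributes w_i if α_i > 1, else 0.
α_i > 1 for i ∈ {1, 2}; NE contributions (9, 10, 0), G = 19.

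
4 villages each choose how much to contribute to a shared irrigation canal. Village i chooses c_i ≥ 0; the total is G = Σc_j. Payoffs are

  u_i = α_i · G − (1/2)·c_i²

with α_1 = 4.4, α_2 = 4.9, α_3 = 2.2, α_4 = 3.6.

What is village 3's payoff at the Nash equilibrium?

Village i's FOC: ∂u_i/∂c_i = α_i − c_i = 0, so c_i* = α_i.
NE contributions = (4.4, 4.9, 2.2, 3.6); G = 15.1.
u_3 = α_3·G − ½·(c_3)² = 2.2·15.1 − ½·2.2² = 30.8.

30.8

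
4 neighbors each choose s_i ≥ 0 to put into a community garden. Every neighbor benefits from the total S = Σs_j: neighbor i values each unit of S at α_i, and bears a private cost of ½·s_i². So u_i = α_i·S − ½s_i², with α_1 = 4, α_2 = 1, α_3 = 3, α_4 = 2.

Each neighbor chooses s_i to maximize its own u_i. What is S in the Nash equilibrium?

10

Neighbor i's FOC: ∂u_i/∂s_i = α_i − s_i = 0, so s_i* = α_i.
NE contributions = (4, 1, 3, 2); S = 10.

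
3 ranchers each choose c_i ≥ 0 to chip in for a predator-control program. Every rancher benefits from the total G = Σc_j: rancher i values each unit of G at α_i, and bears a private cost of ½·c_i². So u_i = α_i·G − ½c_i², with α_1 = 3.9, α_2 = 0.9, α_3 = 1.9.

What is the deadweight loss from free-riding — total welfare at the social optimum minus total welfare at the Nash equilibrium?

Rancher i's FOC: ∂u_i/∂c_i = α_i − c_i = 0, so c_i* = α_i.
NE contributions = (3.9, 0.9, 1.9); G = 6.7.
W^NE = (Σα)·G − ½Σα_i² = 6.7² − ½·19.63 = 35.075.
Planner sets c_i = Σα_j = 6.7 for every i, so G^SO = 3·6.7 = 20.1.
W^SO = (Σα)·G^SO − ½·3·(Σα)² = (3/2)·6.7² = 67.335.
Deadweight loss = W^SO − W^NE = 32.26.

32.26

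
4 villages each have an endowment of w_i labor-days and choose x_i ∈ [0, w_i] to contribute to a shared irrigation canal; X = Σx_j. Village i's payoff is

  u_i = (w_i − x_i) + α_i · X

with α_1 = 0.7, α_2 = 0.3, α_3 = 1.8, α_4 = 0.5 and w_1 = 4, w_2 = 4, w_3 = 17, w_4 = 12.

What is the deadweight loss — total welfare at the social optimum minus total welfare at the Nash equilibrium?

∂u_i/∂x_i = α_i − 1, so village i contributes w_i if α_i > 1, else 0.
α_i > 1 for i ∈ {3}; NE contributions (0, 0, 17, 0), X = 17.
W^NE = Σw_i − X^NE + (Σα_i)·X^NE = 37 + 2.3·17 = 76.1.
Planner: ∂(Σu_j)/∂x_i = Σα_j − 1 = 2.3 > 0, so everyone contributes w_i; X^SO = 37, W^SO = 37 + 2.3·37 = 122.1.
Deadweight loss = 46.

46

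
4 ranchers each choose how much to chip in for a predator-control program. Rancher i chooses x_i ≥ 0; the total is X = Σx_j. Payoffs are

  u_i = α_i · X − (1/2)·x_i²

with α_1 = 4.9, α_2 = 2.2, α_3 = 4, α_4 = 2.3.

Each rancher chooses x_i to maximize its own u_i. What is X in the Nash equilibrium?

Rancher i's FOC: ∂u_i/∂x_i = α_i − x_i = 0, so x_i* = α_i.
NE contributions = (4.9, 2.2, 4, 2.3); X = 13.4.

13.4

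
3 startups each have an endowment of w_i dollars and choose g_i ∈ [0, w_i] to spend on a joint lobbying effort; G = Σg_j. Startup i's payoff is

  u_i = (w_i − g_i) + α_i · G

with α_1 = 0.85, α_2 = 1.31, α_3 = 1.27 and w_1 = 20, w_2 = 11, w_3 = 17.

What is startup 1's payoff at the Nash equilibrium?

∂u_i/∂g_i = α_i − 1, so startup i contributes w_i if α_i > 1, else 0.
α_i > 1 for i ∈ {2, 3}; NE contributions (0, 11, 17), G = 28.
u_1 = (20 − 0) + 0.85·28 = 43.8.

43.8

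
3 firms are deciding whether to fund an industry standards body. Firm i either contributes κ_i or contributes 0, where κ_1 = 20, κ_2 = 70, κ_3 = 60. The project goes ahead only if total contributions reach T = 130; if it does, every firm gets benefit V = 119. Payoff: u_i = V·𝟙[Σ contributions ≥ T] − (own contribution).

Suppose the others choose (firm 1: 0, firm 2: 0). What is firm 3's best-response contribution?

Others' total = 0. Even contributing 60 gives 60 < 130: no benefit either way.
Best response: 0.

0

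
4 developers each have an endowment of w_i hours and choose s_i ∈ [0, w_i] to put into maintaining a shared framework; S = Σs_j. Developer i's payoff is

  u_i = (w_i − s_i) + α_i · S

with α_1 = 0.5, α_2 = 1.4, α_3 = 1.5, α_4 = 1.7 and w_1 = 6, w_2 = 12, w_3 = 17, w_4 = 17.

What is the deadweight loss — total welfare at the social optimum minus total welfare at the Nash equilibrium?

24.6

∂u_i/∂s_i = α_i − 1, so developer i contributes w_i if α_i > 1, else 0.
α_i > 1 for i ∈ {2, 3, 4}; NE contributions (0, 12, 17, 17), S = 46.
W^NE = Σw_i − S^NE + (Σα_i)·S^NE = 52 + 4.1·46 = 240.6.
Planner: ∂(Σu_j)/∂s_i = Σα_j − 1 = 4.1 > 0, so everyone contributes w_i; S^SO = 52, W^SO = 52 + 4.1·52 = 265.2.
Deadweight loss = 24.6.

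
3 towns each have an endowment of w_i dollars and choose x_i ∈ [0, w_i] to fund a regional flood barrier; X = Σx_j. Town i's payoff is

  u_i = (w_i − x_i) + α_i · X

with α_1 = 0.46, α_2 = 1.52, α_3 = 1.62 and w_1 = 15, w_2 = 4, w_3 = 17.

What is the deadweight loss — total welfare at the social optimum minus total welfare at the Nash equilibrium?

∂u_i/∂x_i = α_i − 1, so town i contributes w_i if α_i > 1, else 0.
α_i > 1 for i ∈ {2, 3}; NE contributions (0, 4, 17), X = 21.
W^NE = Σw_i − X^NE + (Σα_i)·X^NE = 36 + 2.6·21 = 90.6.
Planner: ∂(Σu_j)/∂x_i = Σα_j − 1 = 2.6 > 0, so everyone contributes w_i; X^SO = 36, W^SO = 36 + 2.6·36 = 129.6.
Deadweight loss = 39.

39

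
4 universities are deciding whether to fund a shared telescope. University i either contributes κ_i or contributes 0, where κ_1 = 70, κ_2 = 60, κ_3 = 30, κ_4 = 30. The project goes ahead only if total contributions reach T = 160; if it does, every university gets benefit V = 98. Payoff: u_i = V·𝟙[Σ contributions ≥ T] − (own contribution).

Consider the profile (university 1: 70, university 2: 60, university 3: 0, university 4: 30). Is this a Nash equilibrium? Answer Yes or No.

Yes

Total = 160 ≥ 160: provided.
University 1 (pledges 70, payoff 28): dropping to 0 → total 90, payoff 0. No gain.
University 2 (pledges 60, payoff 38): dropping to 0 → total 100, payoff 0. No gain.
University 3 (pledges 0, payoff 98): pledging 30 → total 190, payoff 68. No gain.
University 4 (pledges 30, payoff 68): dropping to 0 → total 130, payoff 0. No gain.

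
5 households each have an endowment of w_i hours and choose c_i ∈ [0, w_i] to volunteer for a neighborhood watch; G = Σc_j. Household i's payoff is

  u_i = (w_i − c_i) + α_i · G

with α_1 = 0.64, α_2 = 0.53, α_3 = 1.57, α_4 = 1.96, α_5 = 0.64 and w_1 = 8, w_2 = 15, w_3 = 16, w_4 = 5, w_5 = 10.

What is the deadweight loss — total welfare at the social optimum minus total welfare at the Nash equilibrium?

143.22

∂u_i/∂c_i = α_i − 1, so household i contributes w_i if α_i > 1, else 0.
α_i > 1 for i ∈ {3, 4}; NE contributions (0, 0, 16, 5, 0), G = 21.
W^NE = Σw_i − G^NE + (Σα_i)·G^NE = 54 + 4.34·21 = 145.14.
Planner: ∂(Σu_j)/∂c_i = Σα_j − 1 = 4.34 > 0, so everyone contributes w_i; G^SO = 54, W^SO = 54 + 4.34·54 = 288.36.
Deadweight loss = 143.22.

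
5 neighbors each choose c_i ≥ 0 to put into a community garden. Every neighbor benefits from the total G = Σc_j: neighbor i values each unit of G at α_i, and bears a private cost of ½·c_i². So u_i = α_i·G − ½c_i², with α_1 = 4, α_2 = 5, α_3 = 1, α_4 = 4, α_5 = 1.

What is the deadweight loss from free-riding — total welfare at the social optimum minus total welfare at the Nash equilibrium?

Neighbor i's FOC: ∂u_i/∂c_i = α_i − c_i = 0, so c_i* = α_i.
NE contributions = (4, 5, 1, 4, 1); G = 15.
W^NE = (Σα)·G − ½Σα_i² = 15² − ½·59 = 195.5.
Planner sets c_i = Σα_j = 15 for every i, so G^SO = 5·15 = 75.
W^SO = (Σα)·G^SO − ½·5·(Σα)² = (5/2)·15² = 562.5.
Deadweight loss = W^SO − W^NE = 367.

367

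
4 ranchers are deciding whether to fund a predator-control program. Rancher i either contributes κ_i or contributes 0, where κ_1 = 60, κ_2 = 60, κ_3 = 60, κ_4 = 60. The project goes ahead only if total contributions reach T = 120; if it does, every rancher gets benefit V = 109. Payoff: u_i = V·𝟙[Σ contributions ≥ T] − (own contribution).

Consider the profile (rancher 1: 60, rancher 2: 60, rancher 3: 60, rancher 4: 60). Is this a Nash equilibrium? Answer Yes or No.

No

Total = 240 ≥ 120: provided.
Rancher 1 (pledges 60, payoff 49): dropping to 0 → total 180, payoff 109. Profitable deviation.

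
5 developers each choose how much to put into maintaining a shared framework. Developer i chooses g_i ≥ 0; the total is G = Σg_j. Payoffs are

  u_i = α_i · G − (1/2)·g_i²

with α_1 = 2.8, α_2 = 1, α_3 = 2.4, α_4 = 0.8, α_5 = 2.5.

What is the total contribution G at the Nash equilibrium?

9.5

Developer i's FOC: ∂u_i/∂g_i = α_i − g_i = 0, so g_i* = α_i.
NE contributions = (2.8, 1, 2.4, 0.8, 2.5); G = 9.5.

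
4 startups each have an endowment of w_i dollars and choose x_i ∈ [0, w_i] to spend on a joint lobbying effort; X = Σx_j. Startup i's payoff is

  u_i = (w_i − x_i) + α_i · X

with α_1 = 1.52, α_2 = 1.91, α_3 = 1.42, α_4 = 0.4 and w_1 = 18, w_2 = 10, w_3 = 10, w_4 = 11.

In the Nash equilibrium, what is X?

∂u_i/∂x_i = α_i − 1, so startup i contributes w_i if α_i > 1, else 0.
α_i > 1 for i ∈ {1, 2, 3}; NE contributions (18, 10, 10, 0), X = 38.

38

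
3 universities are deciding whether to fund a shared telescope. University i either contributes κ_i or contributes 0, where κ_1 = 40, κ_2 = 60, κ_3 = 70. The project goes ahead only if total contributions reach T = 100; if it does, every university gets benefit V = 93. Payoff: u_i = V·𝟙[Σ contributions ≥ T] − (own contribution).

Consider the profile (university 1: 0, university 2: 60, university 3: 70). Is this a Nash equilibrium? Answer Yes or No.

Total = 130 ≥ 100: provided.
University 1 (pledges 0, payoff 93): pledging 40 → total 170, payoff 53. No gain.
University 2 (pledges 60, payoff 33): dropping to 0 → total 70, payoff 0. No gain.
University 3 (pledges 70, payoff 23): dropping to 0 → total 60, payoff 0. No gain.

Yes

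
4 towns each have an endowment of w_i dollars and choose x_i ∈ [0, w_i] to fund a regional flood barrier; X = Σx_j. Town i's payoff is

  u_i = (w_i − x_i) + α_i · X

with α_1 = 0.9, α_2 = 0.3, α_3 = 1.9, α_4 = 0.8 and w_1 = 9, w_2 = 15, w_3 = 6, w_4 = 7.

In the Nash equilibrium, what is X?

∂u_i/∂x_i = α_i − 1, so town i contributes w_i if α_i > 1, else 0.
α_i > 1 for i ∈ {3}; NE contributions (0, 0, 6, 0), X = 6.

6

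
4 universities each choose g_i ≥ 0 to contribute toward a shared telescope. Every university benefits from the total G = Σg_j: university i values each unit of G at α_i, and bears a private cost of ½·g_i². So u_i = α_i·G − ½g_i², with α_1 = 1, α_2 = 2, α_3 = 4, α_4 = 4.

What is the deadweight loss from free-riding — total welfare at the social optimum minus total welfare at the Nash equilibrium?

University i's FOC: ∂u_i/∂g_i = α_i − g_i = 0, so g_i* = α_i.
NE contributions = (1, 2, 4, 4); G = 11.
W^NE = (Σα)·G − ½Σα_i² = 11² − ½·37 = 102.5.
Planner sets g_i = Σα_j = 11 for every i, so G^SO = 4·11 = 44.
W^SO = (Σα)·G^SO − ½·4·(Σα)² = (4/2)·11² = 242.
Deadweight loss = W^SO − W^NE = 139.5.

139.5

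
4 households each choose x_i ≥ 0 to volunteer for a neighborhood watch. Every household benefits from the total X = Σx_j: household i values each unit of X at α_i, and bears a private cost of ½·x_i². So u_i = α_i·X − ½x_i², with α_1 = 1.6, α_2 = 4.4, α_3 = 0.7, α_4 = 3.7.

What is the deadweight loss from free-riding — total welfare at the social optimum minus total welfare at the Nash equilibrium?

Household i's FOC: ∂u_i/∂x_i = α_i − x_i = 0, so x_i* = α_i.
NE contributions = (1.6, 4.4, 0.7, 3.7); X = 10.4.
W^NE = (Σα)·X − ½Σα_i² = 10.4² − ½·36.1 = 90.11.
Planner sets x_i = Σα_j = 10.4 for every i, so X^SO = 4·10.4 = 41.6.
W^SO = (Σα)·X^SO − ½·4·(Σα)² = (4/2)·10.4² = 216.32.
Deadweight loss = W^SO − W^NE = 126.21.

126.21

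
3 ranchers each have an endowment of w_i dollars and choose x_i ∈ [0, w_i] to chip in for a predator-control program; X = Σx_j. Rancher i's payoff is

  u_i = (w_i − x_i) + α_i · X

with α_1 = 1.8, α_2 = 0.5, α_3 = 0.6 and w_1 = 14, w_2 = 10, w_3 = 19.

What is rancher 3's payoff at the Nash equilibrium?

27.4

∂u_i/∂x_i = α_i − 1, so rancher i contributes w_i if α_i > 1, else 0.
α_i > 1 for i ∈ {1}; NE contributions (14, 0, 0), X = 14.
u_3 = (19 − 0) + 0.6·14 = 27.4.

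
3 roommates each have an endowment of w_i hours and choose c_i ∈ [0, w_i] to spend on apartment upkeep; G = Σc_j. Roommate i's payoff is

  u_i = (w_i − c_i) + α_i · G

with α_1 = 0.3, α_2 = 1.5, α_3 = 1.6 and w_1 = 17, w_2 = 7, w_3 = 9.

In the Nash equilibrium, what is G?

16

∂u_i/∂c_i = α_i − 1, so roommate i contributes w_i if α_i > 1, else 0.
α_i > 1 for i ∈ {2, 3}; NE contributions (0, 7, 9), G = 16.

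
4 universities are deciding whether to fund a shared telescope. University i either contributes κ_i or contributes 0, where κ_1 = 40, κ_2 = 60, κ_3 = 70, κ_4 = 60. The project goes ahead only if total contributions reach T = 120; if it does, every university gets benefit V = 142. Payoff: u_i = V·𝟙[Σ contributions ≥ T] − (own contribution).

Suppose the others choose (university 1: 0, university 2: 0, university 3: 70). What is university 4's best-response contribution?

60

Others' total = 70. Contributing 60 brings total to 130 ≥ 120: gain V − κ_4 = 82.
Best response: 60.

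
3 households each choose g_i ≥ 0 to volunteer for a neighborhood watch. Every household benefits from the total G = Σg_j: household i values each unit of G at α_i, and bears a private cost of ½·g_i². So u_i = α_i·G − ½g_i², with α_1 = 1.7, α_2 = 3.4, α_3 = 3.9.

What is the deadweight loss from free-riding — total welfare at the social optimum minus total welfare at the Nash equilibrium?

Household i's FOC: ∂u_i/∂g_i = α_i − g_i = 0, so g_i* = α_i.
NE contributions = (1.7, 3.4, 3.9); G = 9.
W^NE = (Σα)·G − ½Σα_i² = 9² − ½·29.66 = 66.17.
Planner sets g_i = Σα_j = 9 for every i, so G^SO = 3·9 = 27.
W^SO = (Σα)·G^SO − ½·3·(Σα)² = (3/2)·9² = 121.5.
Deadweight loss = W^SO − W^NE = 55.33.

55.33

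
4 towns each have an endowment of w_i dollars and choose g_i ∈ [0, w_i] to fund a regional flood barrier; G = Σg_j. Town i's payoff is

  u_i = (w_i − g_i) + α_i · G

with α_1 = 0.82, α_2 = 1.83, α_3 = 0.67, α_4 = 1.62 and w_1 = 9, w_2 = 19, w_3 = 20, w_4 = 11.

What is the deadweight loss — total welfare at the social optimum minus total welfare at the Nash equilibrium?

∂u_i/∂g_i = α_i − 1, so town i contributes w_i if α_i > 1, else 0.
α_i > 1 for i ∈ {2, 4}; NE contributions (0, 19, 0, 11), G = 30.
W^NE = Σw_i − G^NE + (Σα_i)·G^NE = 59 + 3.94·30 = 177.2.
Planner: ∂(Σu_j)/∂g_i = Σα_j − 1 = 3.94 > 0, so everyone contributes w_i; G^SO = 59, W^SO = 59 + 3.94·59 = 291.46.
Deadweight loss = 114.26.

114.26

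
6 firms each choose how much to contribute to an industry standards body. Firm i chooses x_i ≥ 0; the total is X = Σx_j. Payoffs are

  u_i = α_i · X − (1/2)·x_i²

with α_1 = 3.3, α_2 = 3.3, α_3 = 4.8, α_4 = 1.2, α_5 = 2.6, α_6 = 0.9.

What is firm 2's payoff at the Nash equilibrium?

47.685

Firm i's FOC: ∂u_i/∂x_i = α_i − x_i = 0, so x_i* = α_i.
NE contributions = (3.3, 3.3, 4.8, 1.2, 2.6, 0.9); X = 16.1.
u_2 = α_2·X − ½·(x_2)² = 3.3·16.1 − ½·3.3² = 47.685.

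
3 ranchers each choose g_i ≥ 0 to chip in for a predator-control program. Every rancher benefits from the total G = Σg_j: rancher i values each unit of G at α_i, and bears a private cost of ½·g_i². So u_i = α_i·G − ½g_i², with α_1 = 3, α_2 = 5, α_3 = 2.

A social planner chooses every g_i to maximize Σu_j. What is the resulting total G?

Planner FOC: ∂(Σu_j)/∂g_i = (Σα_j) − g_i = 0, so g_i^SO = Σα_j = 10 for every i; G^SO = 30.

30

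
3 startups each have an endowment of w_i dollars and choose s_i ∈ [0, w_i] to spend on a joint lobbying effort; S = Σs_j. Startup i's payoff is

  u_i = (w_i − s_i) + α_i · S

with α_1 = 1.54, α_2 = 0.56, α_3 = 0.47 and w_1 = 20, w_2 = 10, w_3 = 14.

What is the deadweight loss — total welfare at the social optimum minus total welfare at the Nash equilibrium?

37.68

∂u_i/∂s_i = α_i − 1, so startup i contributes w_i if α_i > 1, else 0.
α_i > 1 for i ∈ {1}; NE contributions (20, 0, 0), S = 20.
W^NE = Σw_i − S^NE + (Σα_i)·S^NE = 44 + 1.57·20 = 75.4.
Planner: ∂(Σu_j)/∂s_i = Σα_j − 1 = 1.57 > 0, so everyone contributes w_i; S^SO = 44, W^SO = 44 + 1.57·44 = 113.08.
Deadweight loss = 37.68.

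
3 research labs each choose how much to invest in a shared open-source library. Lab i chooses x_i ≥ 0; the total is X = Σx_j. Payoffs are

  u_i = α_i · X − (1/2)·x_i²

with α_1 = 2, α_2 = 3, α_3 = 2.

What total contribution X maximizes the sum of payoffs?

Planner FOC: ∂(Σu_j)/∂x_i = (Σα_j) − x_i = 0, so x_i^SO = Σα_j = 7 for every i; X^SO = 21.

21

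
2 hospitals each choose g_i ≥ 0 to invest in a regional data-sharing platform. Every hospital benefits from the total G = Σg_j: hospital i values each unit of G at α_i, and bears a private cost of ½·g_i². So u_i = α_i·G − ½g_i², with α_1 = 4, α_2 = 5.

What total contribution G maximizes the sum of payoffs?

Planner FOC: ∂(Σu_j)/∂g_i = (Σα_j) − g_i = 0, so g_i^SO = Σα_j = 9 for every i; G^SO = 18.

18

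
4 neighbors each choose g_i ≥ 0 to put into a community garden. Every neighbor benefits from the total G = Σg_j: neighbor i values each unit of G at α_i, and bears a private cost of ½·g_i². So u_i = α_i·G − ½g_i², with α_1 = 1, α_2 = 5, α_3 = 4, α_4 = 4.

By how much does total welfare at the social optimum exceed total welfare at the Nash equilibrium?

225

Neighbor i's FOC: ∂u_i/∂g_i = α_i − g_i = 0, so g_i* = α_i.
NE contributions = (1, 5, 4, 4); G = 14.
W^NE = (Σα)·G − ½Σα_i² = 14² − ½·58 = 167.
Planner sets g_i = Σα_j = 14 for every i, so G^SO = 4·14 = 56.
W^SO = (Σα)·G^SO − ½·4·(Σα)² = (4/2)·14² = 392.
Deadweight loss = W^SO − W^NE = 225.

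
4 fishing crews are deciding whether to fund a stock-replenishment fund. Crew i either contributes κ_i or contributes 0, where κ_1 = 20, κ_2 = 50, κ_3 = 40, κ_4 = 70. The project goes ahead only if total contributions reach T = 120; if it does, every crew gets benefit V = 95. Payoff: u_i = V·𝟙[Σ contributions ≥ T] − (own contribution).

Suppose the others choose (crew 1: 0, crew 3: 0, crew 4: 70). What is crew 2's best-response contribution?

Others' total = 70. Contributing 50 brings total to 120 ≥ 120: gain V − κ_2 = 45.
Best response: 50.

50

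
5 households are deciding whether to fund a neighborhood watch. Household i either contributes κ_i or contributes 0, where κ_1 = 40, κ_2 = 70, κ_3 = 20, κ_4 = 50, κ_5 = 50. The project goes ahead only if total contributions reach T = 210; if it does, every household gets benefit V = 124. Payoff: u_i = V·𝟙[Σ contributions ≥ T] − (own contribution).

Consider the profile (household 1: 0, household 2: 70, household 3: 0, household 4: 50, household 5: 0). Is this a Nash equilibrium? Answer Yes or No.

No

Total = 120 < 210: not provided.
Household 1 (pledges 0, payoff 0): pledging 40 → total 160, payoff -40. No gain.
Household 2 (pledges 70, payoff -70): dropping to 0 → total 50, payoff 0. Profitable deviation.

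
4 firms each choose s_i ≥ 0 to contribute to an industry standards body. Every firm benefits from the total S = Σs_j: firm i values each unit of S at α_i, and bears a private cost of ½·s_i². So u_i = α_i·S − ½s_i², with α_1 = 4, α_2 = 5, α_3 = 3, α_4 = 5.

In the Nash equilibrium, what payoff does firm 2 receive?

Firm i's FOC: ∂u_i/∂s_i = α_i − s_i = 0, so s_i* = α_i.
NE contributions = (4, 5, 3, 5); S = 17.
u_2 = α_2·S − ½·(s_2)² = 5·17 − ½·5² = 72.5.

72.5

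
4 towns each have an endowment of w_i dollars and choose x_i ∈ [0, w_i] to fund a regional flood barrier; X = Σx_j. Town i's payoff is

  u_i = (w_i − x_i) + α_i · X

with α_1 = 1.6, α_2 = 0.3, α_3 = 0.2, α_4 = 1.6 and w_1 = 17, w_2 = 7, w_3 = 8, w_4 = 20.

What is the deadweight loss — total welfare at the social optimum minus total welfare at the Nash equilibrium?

∂u_i/∂x_i = α_i − 1, so town i contributes w_i if α_i > 1, else 0.
α_i > 1 for i ∈ {1, 4}; NE contributions (17, 0, 0, 20), X = 37.
W^NE = Σw_i − X^NE + (Σα_i)·X^NE = 52 + 2.7·37 = 151.9.
Planner: ∂(Σu_j)/∂x_i = Σα_j − 1 = 2.7 > 0, so everyone contributes w_i; X^SO = 52, W^SO = 52 + 2.7·52 = 192.4.
Deadweight loss = 40.5.

40.5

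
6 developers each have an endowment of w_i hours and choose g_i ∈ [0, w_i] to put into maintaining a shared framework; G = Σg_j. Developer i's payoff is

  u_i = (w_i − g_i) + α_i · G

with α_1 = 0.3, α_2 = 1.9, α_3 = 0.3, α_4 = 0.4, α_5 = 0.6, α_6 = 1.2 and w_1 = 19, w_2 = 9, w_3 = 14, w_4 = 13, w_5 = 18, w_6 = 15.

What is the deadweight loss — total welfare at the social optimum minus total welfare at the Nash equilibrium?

236.8

∂u_i/∂g_i = α_i − 1, so developer i contributes w_i if α_i > 1, else 0.
α_i > 1 for i ∈ {2, 6}; NE contributions (0, 9, 0, 0, 0, 15), G = 24.
W^NE = Σw_i − G^NE + (Σα_i)·G^NE = 88 + 3.7·24 = 176.8.
Planner: ∂(Σu_j)/∂g_i = Σα_j − 1 = 3.7 > 0, so everyone contributes w_i; G^SO = 88, W^SO = 88 + 3.7·88 = 413.6.
Deadweight loss = 236.8.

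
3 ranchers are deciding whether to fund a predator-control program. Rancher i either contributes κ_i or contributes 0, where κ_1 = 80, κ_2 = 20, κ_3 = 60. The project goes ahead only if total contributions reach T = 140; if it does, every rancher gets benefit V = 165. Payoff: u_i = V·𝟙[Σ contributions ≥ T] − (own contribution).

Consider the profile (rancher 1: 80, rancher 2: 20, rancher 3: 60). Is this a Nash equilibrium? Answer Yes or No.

No

Total = 160 ≥ 140: provided.
Rancher 1 (pledges 80, payoff 85): dropping to 0 → total 80, payoff 0. No gain.
Rancher 2 (pledges 20, payoff 145): dropping to 0 → total 140, payoff 165. Profitable deviation.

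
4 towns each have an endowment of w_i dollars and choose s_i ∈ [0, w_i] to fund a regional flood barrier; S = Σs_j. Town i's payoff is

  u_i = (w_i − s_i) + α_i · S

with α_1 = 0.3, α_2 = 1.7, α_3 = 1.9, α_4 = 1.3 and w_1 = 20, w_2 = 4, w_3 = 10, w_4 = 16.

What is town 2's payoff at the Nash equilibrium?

∂u_i/∂s_i = α_i − 1, so town i contributes w_i if α_i > 1, else 0.
α_i > 1 for i ∈ {2, 3, 4}; NE contributions (0, 4, 10, 16), S = 30.
u_2 = (4 − 4) + 1.7·30 = 51.

51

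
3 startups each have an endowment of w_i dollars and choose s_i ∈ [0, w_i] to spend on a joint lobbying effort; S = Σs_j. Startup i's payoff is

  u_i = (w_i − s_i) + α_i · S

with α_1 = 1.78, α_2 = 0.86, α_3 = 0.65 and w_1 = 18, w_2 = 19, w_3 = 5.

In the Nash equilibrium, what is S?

18

∂u_i/∂s_i = α_i − 1, so startup i contributes w_i if α_i > 1, else 0.
α_i > 1 for i ∈ {1}; NE contributions (18, 0, 0), S = 18.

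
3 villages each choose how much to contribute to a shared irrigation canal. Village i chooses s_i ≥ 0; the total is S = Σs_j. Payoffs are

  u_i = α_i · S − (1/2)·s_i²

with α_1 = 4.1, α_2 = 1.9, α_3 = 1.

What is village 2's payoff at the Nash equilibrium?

11.495

Village i's FOC: ∂u_i/∂s_i = α_i − s_i = 0, so s_i* = α_i.
NE contributions = (4.1, 1.9, 1); S = 7.
u_2 = α_2·S − ½·(s_2)² = 1.9·7 − ½·1.9² = 11.495.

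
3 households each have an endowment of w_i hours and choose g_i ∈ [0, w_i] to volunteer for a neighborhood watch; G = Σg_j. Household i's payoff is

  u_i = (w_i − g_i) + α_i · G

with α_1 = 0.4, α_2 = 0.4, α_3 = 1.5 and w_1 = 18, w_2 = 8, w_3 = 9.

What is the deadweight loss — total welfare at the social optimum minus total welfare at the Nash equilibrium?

∂u_i/∂g_i = α_i − 1, so household i contributes w_i if α_i > 1, else 0.
α_i > 1 for i ∈ {3}; NE contributions (0, 0, 9), G = 9.
W^NE = Σw_i − G^NE + (Σα_i)·G^NE = 35 + 1.3·9 = 46.7.
Planner: ∂(Σu_j)/∂g_i = Σα_j − 1 = 1.3 > 0, so everyone contributes w_i; G^SO = 35, W^SO = 35 + 1.3·35 = 80.5.
Deadweight loss = 33.8.

33.8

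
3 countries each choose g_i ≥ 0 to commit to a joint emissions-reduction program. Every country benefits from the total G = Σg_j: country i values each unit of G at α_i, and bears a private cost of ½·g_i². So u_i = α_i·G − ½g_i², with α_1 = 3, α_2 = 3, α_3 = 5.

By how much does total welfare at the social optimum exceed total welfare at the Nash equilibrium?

Country i's FOC: ∂u_i/∂g_i = α_i − g_i = 0, so g_i* = α_i.
NE contributions = (3, 3, 5); G = 11.
W^NE = (Σα)·G − ½Σα_i² = 11² − ½·43 = 99.5.
Planner sets g_i = Σα_j = 11 for every i, so G^SO = 3·11 = 33.
W^SO = (Σα)·G^SO − ½·3·(Σα)² = (3/2)·11² = 181.5.
Deadweight loss = W^SO − W^NE = 82.

82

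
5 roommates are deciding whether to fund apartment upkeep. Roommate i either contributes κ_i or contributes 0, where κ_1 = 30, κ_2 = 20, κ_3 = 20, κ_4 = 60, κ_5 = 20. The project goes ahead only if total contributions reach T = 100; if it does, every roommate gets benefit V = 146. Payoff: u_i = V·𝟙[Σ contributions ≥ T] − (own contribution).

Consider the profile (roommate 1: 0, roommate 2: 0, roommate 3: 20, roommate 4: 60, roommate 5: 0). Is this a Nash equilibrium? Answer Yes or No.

Total = 80 < 100: not provided.
Roommate 1 (pledges 0, payoff 0): pledging 30 → total 110, payoff 116. Profitable deviation.

No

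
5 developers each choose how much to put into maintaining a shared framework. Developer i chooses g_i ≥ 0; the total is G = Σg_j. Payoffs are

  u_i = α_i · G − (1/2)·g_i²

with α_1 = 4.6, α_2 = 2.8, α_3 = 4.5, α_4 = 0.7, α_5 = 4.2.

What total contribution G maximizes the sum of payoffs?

84

Planner FOC: ∂(Σu_j)/∂g_i = (Σα_j) − g_i = 0, so g_i^SO = Σα_j = 16.8 for every i; G^SO = 84.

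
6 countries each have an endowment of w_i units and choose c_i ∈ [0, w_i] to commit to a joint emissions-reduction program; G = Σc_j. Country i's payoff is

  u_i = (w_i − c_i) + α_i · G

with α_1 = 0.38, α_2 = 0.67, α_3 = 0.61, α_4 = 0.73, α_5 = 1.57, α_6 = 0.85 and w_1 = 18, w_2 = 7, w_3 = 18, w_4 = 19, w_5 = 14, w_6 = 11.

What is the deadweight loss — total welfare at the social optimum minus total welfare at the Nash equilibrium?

278.13

∂u_i/∂c_i = α_i − 1, so country i contributes w_i if α_i > 1, else 0.
α_i > 1 for i ∈ {5}; NE contributions (0, 0, 0, 0, 14, 0), G = 14.
W^NE = Σw_i − G^NE + (Σα_i)·G^NE = 87 + 3.81·14 = 140.34.
Planner: ∂(Σu_j)/∂c_i = Σα_j − 1 = 3.81 > 0, so everyone contributes w_i; G^SO = 87, W^SO = 87 + 3.81·87 = 418.47.
Deadweight loss = 278.13.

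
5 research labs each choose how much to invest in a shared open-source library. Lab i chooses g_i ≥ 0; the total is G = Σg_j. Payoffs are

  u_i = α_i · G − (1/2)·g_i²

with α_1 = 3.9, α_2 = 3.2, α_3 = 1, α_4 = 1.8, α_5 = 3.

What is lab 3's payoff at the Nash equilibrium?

12.4

Lab i's FOC: ∂u_i/∂g_i = α_i − g_i = 0, so g_i* = α_i.
NE contributions = (3.9, 3.2, 1, 1.8, 3); G = 12.9.
u_3 = α_3·G − ½·(g_3)² = 1·12.9 − ½·1² = 12.4.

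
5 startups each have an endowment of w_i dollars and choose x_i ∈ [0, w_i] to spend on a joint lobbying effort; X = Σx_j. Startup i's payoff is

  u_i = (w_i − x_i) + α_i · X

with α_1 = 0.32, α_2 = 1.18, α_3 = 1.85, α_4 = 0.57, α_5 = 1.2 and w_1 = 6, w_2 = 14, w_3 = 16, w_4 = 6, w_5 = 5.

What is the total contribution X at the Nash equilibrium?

35

∂u_i/∂x_i = α_i − 1, so startup i contributes w_i if α_i > 1, else 0.
α_i > 1 for i ∈ {2, 3, 5}; NE contributions (0, 14, 16, 0, 5), X = 35.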